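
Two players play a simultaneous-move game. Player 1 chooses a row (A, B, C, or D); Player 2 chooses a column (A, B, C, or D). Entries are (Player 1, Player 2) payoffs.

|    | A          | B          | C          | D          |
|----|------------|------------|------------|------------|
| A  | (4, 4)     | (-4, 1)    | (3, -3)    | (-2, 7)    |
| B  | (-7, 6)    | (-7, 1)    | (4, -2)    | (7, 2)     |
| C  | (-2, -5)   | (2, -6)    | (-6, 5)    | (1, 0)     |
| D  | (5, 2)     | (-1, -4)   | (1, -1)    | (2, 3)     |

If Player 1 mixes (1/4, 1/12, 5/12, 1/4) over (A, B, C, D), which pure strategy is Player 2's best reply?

D

Player 2's best reply maximizes expected payoff against the mix.
A: (1/4)·4 + (1/12)·6 + (5/12)·(-5) + (1/4)·2 = -1/12
B: (1/4)·1 + (1/12)·1 + (5/12)·(-6) + (1/4)·(-4) = -19/6
C: (1/4)·(-3) + (1/12)·(-2) + (5/12)·5 + (1/4)·(-1) = 11/12
D: (1/4)·7 + (1/12)·2 + (5/12)·0 + (1/4)·3 = 8/3
Highest expected payoff is 8/3, from D.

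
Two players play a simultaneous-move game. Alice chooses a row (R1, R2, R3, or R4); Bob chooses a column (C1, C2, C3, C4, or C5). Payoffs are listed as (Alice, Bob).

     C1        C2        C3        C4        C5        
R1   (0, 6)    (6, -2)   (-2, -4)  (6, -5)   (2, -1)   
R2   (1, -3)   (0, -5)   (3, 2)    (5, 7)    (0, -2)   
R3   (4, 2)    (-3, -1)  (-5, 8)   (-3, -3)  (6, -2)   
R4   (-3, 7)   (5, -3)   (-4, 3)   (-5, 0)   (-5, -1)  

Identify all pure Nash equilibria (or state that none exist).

Check mutual best responses: a cell is a NE iff neither player can gain by unilaterally deviating.
Alice's best responses — vs C1: R3 (payoff 4); vs C2: R1 (payoff 6); vs C3: R2 (payoff 3); vs C4: R1 (payoff 6); vs C5: R3 (payoff 6).
Bob's best responses — vs R1: C1 (payoff 6); vs R2: C4 (payoff 7); vs R3: C3 (payoff 8); vs R4: C1 (payoff 7).
No cell has both players best-responding. For instance, Alice's best reply to C3 is R2, but against R2 Bob prefers C4 over C3.

None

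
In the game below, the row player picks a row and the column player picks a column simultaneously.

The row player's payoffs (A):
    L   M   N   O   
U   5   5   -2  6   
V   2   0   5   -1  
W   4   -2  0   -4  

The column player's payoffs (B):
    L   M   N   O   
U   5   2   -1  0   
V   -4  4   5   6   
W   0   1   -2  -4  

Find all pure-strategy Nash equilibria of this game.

(U, L)

Check mutual best responses: a cell is a NE iff neither player can gain by unilaterally deviating.
The row player's best responses — vs L: U (payoff 5); vs M: U (payoff 5); vs N: V (payoff 5); vs O: U (payoff 6).
The column player's best responses — vs U: L (payoff 5); vs V: O (payoff 6); vs W: M (payoff 1).
The only mutual best response is (U, L); neither player gains by switching there.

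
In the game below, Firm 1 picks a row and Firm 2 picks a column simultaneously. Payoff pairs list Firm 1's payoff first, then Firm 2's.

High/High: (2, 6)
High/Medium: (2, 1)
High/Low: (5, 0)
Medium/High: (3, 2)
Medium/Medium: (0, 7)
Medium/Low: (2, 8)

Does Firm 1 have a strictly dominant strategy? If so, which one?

None

A strategy is strictly dominant if it gives Firm 1 a strictly higher payoff than every other strategy, against every choice by the opponent.
High is not dominant: against High, Medium gives 3 > 2.
Medium is not dominant: against Medium, High gives 2 > 0.
No single strategy is best against every opponent action.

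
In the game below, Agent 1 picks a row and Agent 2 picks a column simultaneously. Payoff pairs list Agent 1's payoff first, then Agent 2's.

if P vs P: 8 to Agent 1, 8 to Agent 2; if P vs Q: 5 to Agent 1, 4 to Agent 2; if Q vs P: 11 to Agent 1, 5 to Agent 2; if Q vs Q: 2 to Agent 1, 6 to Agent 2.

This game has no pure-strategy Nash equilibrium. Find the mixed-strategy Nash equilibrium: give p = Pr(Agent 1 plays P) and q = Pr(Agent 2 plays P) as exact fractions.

Each player's mixing probability is pinned down by making the *other* player indifferent.
Agent 2 indifferent between P and Q: p·8 + (1−p)·5 = p·4 + (1−p)·6 ⟹ 5 + 3p = 6 + (-2)p ⟹ p = 1/5.
Agent 1 indifferent between P and Q: q·8 + (1−q)·5 = q·11 + (1−q)·2 ⟹ 5 + 3q = 2 + 9q ⟹ q = 1/2.

p = 1/5, q = 1/2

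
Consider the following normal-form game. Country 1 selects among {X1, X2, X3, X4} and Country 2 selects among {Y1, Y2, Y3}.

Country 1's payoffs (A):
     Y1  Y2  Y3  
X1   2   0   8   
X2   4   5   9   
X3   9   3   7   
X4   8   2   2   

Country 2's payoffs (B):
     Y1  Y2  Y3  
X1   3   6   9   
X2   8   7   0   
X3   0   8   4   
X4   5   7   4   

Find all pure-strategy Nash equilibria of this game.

Find each player's best response to every opponent strategy; NE are the intersections.
Country 1's best responses — vs Y1: X3 (payoff 9); vs Y2: X2 (payoff 5); vs Y3: X2 (payoff 9).
Country 2's best responses — vs X1: Y3 (payoff 9); vs X2: Y1 (payoff 8); vs X3: Y2 (payoff 8); vs X4: Y2 (payoff 7).
No cell has both players best-responding. For instance, Country 1's best reply to Y2 is X2, but against X2 Country 2 prefers Y1 over Y2.

No pure-strategy Nash equilibrium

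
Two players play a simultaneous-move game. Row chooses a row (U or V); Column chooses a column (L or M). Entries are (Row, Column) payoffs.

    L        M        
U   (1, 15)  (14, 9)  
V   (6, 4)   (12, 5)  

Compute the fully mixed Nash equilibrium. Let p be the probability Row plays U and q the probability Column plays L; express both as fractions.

p = 1/7, q = 2/7

Each player's mixing probability is pinned down by making the *other* player indifferent.
Column indifferent between L and M: p·15 + (1−p)·4 = p·9 + (1−p)·5 ⟹ 4 + 11p = 5 + 4p ⟹ p = 1/7.
Row indifferent between U and V: q·1 + (1−q)·14 = q·6 + (1−q)·12 ⟹ 14 + (-13)q = 12 + (-6)q ⟹ q = 2/7.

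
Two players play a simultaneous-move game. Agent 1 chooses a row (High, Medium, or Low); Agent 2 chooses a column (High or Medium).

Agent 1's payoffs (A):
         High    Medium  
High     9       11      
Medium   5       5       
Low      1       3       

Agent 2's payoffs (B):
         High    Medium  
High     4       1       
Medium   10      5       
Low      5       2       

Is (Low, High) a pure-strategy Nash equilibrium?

Holding Agent 2 at High: Agent 1 gets 1 from Low but could get 9 by switching to High. Agent 1 has a profitable deviation.

No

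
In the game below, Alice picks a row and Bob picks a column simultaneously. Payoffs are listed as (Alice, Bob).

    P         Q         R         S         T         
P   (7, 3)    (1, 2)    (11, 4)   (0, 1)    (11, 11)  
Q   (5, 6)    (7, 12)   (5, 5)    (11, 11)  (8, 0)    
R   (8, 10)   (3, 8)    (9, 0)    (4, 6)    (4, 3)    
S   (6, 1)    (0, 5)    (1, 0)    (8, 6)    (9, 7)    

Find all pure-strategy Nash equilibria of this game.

(P, T), (Q, Q), and (R, P)

A profile is a Nash equilibrium when each player is best-responding to the other.
Alice's best responses — vs P: R (payoff 8); vs Q: Q (payoff 7); vs R: P (payoff 11); vs S: Q (payoff 11); vs T: P (payoff 11).
Bob's best responses — vs P: T (payoff 11); vs Q: Q (payoff 12); vs R: P (payoff 10); vs S: T (payoff 7).
Mutual best responses occur at (P, T), (Q, Q), and (R, P); at each, neither player gains by switching.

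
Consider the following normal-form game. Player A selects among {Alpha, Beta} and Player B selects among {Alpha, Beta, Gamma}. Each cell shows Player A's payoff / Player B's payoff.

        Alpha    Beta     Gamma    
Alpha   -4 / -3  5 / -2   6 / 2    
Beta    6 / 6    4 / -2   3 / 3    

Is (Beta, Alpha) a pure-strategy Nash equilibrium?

Holding Player B at Alpha: Player A gets 6 from Beta, versus -4 from Alpha. No profitable deviation for Player A.
Holding Player A at Beta: Player B gets 6 from Alpha, versus -2 from Beta, 3 from Gamma. No profitable deviation for Player B either.

Yes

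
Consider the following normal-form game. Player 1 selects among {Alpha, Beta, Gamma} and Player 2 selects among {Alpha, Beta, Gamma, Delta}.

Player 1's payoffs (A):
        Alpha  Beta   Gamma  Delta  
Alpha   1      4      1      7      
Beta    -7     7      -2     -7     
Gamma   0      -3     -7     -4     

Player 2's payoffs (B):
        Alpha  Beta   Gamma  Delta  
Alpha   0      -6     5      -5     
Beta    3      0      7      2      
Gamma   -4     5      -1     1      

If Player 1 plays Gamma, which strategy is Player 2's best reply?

Beta

With Player 1 fixed at Gamma, Player 2's payoffs are: Alpha → -4, Beta → 5, Gamma → -1, Delta → 1.
The maximum is 5, achieved by Beta.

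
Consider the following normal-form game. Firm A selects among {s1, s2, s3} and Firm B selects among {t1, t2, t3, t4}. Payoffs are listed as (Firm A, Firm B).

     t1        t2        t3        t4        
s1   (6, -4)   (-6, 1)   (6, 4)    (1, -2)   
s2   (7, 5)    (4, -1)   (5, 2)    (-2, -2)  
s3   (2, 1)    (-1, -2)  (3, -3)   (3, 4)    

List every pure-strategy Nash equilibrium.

A profile is a Nash equilibrium when each player is best-responding to the other.
Firm A's best responses — vs t1: s2 (payoff 7); vs t2: s2 (payoff 4); vs t3: s1 (payoff 6); vs t4: s3 (payoff 3).
Firm B's best responses — vs s1: t3 (payoff 4); vs s2: t1 (payoff 5); vs s3: t4 (payoff 4).
Mutual best responses occur at (s1, t3), (s2, t1), and (s3, t4); at each, neither player gains by switching.

(s1, t3), (s2, t1), and (s3, t4)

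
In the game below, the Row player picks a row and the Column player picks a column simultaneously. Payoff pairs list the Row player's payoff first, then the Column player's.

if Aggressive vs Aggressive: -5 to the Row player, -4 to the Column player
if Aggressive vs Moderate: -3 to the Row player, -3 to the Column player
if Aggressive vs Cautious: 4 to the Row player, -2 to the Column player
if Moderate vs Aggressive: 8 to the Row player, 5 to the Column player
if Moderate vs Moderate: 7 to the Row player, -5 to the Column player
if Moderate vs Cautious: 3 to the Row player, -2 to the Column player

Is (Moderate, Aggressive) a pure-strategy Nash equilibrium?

Yes

Holding the Column player at Aggressive: the Row player gets 8 from Moderate, versus -5 from Aggressive. No profitable deviation for the Row player.
Holding the Row player at Moderate: the Column player gets 5 from Aggressive, versus -5 from Moderate, -2 from Cautious. No profitable deviation for the Column player either.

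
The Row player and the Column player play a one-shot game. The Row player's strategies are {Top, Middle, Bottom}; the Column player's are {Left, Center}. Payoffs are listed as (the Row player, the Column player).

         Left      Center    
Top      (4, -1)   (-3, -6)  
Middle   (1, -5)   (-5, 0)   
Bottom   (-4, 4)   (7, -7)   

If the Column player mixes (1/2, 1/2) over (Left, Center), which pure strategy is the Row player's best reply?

Bottom

The Row player's best reply maximizes expected payoff against the mix.
Top: (1/2)·4 + (1/2)·(-3) = 1/2
Middle: (1/2)·1 + (1/2)·(-5) = -2
Bottom: (1/2)·(-4) + (1/2)·7 = 3/2
Highest expected payoff is 3/2, from Bottom.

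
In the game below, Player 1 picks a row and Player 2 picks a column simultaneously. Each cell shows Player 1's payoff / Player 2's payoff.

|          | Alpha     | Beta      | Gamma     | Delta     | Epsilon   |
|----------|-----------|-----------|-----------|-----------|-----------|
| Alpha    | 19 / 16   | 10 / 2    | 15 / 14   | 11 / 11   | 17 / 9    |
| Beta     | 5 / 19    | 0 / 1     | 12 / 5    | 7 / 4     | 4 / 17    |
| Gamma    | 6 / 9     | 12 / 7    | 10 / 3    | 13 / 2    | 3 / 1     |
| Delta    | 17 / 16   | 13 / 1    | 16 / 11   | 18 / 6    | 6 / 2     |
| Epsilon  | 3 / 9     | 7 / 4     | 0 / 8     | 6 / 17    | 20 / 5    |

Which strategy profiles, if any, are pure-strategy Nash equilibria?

(Alpha, Alpha)

A profile is a Nash equilibrium when each player is best-responding to the other.
Player 1's best responses — vs Alpha: Alpha (payoff 19); vs Beta: Delta (payoff 13); vs Gamma: Delta (payoff 16); vs Delta: Delta (payoff 18); vs Epsilon: Epsilon (payoff 20).
Player 2's best responses — vs Alpha: Alpha (payoff 16); vs Beta: Alpha (payoff 19); vs Gamma: Alpha (payoff 9); vs Delta: Alpha (payoff 16); vs Epsilon: Delta (payoff 17).
The only mutual best response is (Alpha, Alpha); neither player gains by switching there.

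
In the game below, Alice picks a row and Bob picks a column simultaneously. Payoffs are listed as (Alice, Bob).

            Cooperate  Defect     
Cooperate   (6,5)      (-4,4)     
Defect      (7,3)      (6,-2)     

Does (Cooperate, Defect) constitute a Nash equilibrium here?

Holding Bob at Defect: Alice gets -4 from Cooperate but could get 6 by switching to Defect. Alice has a profitable deviation.

No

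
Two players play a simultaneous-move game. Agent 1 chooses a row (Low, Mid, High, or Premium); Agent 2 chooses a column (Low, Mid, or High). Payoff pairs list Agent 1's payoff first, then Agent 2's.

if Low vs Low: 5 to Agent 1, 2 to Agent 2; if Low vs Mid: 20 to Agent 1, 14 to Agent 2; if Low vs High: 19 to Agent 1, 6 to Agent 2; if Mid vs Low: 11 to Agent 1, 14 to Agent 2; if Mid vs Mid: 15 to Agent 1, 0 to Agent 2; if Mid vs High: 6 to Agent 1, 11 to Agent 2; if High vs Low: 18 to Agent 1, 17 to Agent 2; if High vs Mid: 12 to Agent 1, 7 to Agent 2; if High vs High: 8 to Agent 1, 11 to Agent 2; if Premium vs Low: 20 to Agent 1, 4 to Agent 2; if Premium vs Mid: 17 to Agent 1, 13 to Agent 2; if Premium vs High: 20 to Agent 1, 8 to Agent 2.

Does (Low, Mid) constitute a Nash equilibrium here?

Yes

Holding Agent 2 at Mid: Agent 1 gets 20 from Low, versus 15 from Mid, 12 from High, 17 from Premium. No profitable deviation for Agent 1.
Holding Agent 1 at Low: Agent 2 gets 14 from Mid, versus 2 from Low, 6 from High. No profitable deviation for Agent 2 either.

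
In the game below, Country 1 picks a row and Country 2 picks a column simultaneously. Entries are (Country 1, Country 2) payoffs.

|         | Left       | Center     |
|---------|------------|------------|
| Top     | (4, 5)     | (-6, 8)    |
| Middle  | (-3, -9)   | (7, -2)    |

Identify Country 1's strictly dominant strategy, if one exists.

Check whether one of Country 1's strategies beats all alternatives regardless of what the opponent does.
Top is not dominant: against Center, Middle gives 7 > -6.
Middle is not dominant: against Left, Top gives 4 > -3.
No single strategy is best against every opponent action.

No strictly dominant strategy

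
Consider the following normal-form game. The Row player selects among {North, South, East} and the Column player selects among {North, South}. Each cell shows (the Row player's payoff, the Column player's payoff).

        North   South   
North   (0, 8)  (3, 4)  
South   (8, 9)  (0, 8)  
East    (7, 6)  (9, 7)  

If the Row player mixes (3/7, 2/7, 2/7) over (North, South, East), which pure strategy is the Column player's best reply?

The Column player's best reply maximizes expected payoff against the mix.
North: (3/7)·8 + (2/7)·9 + (2/7)·6 = 54/7
South: (3/7)·4 + (2/7)·8 + (2/7)·7 = 6
Highest expected payoff is 54/7, from North.

North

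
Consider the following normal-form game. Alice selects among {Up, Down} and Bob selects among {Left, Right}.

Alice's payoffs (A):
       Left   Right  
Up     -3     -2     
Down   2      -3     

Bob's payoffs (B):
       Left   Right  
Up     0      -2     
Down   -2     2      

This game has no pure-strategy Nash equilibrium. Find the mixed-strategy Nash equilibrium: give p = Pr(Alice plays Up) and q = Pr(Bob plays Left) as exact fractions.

p = 2/3, q = 1/6

Each player's mixing probability is pinned down by making the *other* player indifferent.
Bob indifferent between Left and Right: p·0 + (1−p)·(-2) = p·(-2) + (1−p)·2 ⟹ (-2) + 2p = 2 + (-4)p ⟹ p = 2/3.
Alice indifferent between Up and Down: q·(-3) + (1−q)·(-2) = q·2 + (1−q)·(-3) ⟹ (-2) + (-1)q = (-3) + 5q ⟹ q = 1/6.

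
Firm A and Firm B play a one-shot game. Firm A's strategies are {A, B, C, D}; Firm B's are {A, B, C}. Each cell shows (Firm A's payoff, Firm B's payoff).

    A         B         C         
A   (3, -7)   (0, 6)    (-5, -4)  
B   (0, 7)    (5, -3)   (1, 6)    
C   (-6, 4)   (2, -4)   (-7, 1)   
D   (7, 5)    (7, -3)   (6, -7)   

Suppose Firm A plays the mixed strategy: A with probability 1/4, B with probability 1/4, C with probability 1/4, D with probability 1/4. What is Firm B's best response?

Compute Firm B's expected payoff from each pure strategy against the given mix.
A: (1/4)·(-7) + (1/4)·7 + (1/4)·4 + (1/4)·5 = 9/4
B: (1/4)·6 + (1/4)·(-3) + (1/4)·(-4) + (1/4)·(-3) = -1
C: (1/4)·(-4) + (1/4)·6 + (1/4)·1 + (1/4)·(-7) = -1
Highest expected payoff is 9/4, from A.

A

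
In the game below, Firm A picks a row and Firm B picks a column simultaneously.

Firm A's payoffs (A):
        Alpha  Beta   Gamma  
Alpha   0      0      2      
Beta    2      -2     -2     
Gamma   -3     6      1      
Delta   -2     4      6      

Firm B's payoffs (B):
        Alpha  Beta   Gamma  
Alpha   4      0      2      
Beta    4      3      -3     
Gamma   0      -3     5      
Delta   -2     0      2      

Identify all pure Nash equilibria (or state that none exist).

Find each player's best response to every opponent strategy; NE are the intersections.
Firm A's best responses — vs Alpha: Beta (payoff 2); vs Beta: Gamma (payoff 6); vs Gamma: Delta (payoff 6).
Firm B's best responses — vs Alpha: Alpha (payoff 4); vs Beta: Alpha (payoff 4); vs Gamma: Gamma (payoff 5); vs Delta: Gamma (payoff 2).
Mutual best responses occur at (Beta, Alpha) and (Delta, Gamma); at each, neither player gains by switching.

(Beta, Alpha) and (Delta, Gamma)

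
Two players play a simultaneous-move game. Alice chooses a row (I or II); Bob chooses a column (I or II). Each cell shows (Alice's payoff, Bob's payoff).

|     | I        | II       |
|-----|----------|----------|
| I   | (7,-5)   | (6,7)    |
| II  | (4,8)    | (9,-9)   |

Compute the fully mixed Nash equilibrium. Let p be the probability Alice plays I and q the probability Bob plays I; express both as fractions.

In a mixed NE each player is indifferent between their pure strategies, so the opponent's mix sets the indifference.
Bob indifferent between I and II: p·(-5) + (1−p)·8 = p·7 + (1−p)·(-9) ⟹ 8 + (-13)p = (-9) + 16p ⟹ p = 17/29.
Alice indifferent between I and II: q·7 + (1−q)·6 = q·4 + (1−q)·9 ⟹ 6 + 1q = 9 + (-5)q ⟹ q = 1/2.

p = 17/29, q = 1/2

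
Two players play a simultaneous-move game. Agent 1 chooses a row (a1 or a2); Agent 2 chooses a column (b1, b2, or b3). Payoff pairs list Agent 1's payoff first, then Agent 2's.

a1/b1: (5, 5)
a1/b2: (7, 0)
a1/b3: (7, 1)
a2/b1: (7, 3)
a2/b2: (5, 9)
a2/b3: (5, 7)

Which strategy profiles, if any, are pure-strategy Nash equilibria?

There is no pure-strategy Nash equilibrium

A profile is a Nash equilibrium when each player is best-responding to the other.
Agent 1's best responses — vs b1: a2 (payoff 7); vs b2: a1 (payoff 7); vs b3: a1 (payoff 7).
Agent 2's best responses — vs a1: b1 (payoff 5); vs a2: b2 (payoff 9).
No cell has both players best-responding. For instance, Agent 1's best reply to b2 is a1, but against a1 Agent 2 prefers b1 over b2.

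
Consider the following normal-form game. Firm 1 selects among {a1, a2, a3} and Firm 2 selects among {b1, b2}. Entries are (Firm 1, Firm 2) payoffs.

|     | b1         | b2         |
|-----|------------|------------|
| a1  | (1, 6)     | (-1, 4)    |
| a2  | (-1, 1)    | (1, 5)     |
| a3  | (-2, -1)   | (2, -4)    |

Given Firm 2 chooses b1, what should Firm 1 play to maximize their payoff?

With Firm 2 fixed at b1, Firm 1's payoffs are: a1 → 1, a2 → -1, a3 → -2.
The maximum is 1, achieved by a1.

a1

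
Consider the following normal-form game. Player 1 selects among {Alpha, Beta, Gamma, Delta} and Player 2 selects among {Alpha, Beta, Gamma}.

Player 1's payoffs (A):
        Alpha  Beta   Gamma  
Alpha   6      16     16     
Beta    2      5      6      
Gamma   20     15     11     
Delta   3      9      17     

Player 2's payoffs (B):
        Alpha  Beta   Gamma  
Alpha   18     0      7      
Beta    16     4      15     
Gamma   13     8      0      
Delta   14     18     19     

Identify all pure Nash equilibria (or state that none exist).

(Gamma, Alpha) and (Delta, Gamma)

Check mutual best responses: a cell is a NE iff neither player can gain by unilaterally deviating.
Player 1's best responses — vs Alpha: Gamma (payoff 20); vs Beta: Alpha (payoff 16); vs Gamma: Delta (payoff 17).
Player 2's best responses — vs Alpha: Alpha (payoff 18); vs Beta: Alpha (payoff 16); vs Gamma: Alpha (payoff 13); vs Delta: Gamma (payoff 19).
Mutual best responses occur at (Gamma, Alpha) and (Delta, Gamma); at each, neither player gains by switching.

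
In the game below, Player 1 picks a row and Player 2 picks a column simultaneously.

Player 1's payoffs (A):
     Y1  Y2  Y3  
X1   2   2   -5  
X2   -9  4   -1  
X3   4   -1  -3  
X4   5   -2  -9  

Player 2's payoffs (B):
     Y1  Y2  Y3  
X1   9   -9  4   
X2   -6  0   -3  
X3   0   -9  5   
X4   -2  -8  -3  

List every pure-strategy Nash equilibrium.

(X2, Y2) and (X4, Y1)

A profile is a Nash equilibrium when each player is best-responding to the other.
Player 1's best responses — vs Y1: X4 (payoff 5); vs Y2: X2 (payoff 4); vs Y3: X2 (payoff -1).
Player 2's best responses — vs X1: Y1 (payoff 9); vs X2: Y2 (payoff 0); vs X3: Y3 (payoff 5); vs X4: Y1 (payoff -2).
Mutual best responses occur at (X2, Y2) and (X4, Y1); at each, neither player gains by switching.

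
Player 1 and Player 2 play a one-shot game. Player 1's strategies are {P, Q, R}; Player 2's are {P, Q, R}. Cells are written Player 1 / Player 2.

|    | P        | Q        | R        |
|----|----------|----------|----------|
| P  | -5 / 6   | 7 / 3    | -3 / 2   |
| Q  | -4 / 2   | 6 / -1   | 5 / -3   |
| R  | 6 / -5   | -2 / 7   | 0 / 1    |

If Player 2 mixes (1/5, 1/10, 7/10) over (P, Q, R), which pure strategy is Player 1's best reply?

Q

Compute Player 1's expected payoff from each pure strategy against the given mix.
P: (1/5)·(-5) + (1/10)·7 + (7/10)·(-3) = -12/5
Q: (1/5)·(-4) + (1/10)·6 + (7/10)·5 = 33/10
R: (1/5)·6 + (1/10)·(-2) + (7/10)·0 = 1
Highest expected payoff is 33/10, from Q.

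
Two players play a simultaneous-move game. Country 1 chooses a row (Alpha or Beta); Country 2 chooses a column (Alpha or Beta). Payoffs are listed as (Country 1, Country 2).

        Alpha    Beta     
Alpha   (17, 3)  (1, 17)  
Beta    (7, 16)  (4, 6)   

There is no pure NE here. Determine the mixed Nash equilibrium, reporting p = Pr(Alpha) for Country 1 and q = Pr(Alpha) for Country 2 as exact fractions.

p = 5/12, q = 3/13

In a mixed NE each player is indifferent between their pure strategies, so the opponent's mix sets the indifference.
Country 2 indifferent between Alpha and Beta: p·3 + (1−p)·16 = p·17 + (1−p)·6 ⟹ 16 + (-13)p = 6 + 11p ⟹ p = 5/12.
Country 1 indifferent between Alpha and Beta: q·17 + (1−q)·1 = q·7 + (1−q)·4 ⟹ 1 + 16q = 4 + 3q ⟹ q = 3/13.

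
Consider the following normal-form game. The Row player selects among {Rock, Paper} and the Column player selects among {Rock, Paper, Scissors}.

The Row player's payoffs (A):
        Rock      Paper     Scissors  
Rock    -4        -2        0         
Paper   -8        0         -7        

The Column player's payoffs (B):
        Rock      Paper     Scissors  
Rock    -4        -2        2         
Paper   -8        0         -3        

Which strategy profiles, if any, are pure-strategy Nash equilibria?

Find each player's best response to every opponent strategy; NE are the intersections.
The Row player's best responses — vs Rock: Rock (payoff -4); vs Paper: Paper (payoff 0); vs Scissors: Rock (payoff 0).
The Column player's best responses — vs Rock: Scissors (payoff 2); vs Paper: Paper (payoff 0).
Mutual best responses occur at (Rock, Scissors) and (Paper, Paper); at each, neither player gains by switching.

(Rock, Scissors) and (Paper, Paper)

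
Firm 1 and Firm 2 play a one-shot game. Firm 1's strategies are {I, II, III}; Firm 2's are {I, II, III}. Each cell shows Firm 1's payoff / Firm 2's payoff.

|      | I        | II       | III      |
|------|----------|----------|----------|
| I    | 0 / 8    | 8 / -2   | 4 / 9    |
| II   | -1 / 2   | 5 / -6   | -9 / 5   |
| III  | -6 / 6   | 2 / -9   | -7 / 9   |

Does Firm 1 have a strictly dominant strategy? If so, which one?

I

A strategy is strictly dominant if it gives Firm 1 a strictly higher payoff than every other strategy, against every choice by the opponent.
I strictly dominates: vs I: 0 > each of {-1, -6}; vs II: 8 > each of {5, 2}; vs III: 4 > each of {-9, -7}.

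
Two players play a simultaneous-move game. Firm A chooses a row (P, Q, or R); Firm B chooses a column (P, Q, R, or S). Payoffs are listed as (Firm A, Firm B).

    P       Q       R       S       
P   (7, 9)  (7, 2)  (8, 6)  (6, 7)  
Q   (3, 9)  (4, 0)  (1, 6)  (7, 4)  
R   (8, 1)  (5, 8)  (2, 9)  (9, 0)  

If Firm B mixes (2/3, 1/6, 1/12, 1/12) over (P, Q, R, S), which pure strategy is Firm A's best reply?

Firm A's best reply maximizes expected payoff against the mix.
P: (2/3)·7 + (1/6)·7 + (1/12)·8 + (1/12)·6 = 7
Q: (2/3)·3 + (1/6)·4 + (1/12)·1 + (1/12)·7 = 10/3
R: (2/3)·8 + (1/6)·5 + (1/12)·2 + (1/12)·9 = 85/12
Highest expected payoff is 85/12, from R.

R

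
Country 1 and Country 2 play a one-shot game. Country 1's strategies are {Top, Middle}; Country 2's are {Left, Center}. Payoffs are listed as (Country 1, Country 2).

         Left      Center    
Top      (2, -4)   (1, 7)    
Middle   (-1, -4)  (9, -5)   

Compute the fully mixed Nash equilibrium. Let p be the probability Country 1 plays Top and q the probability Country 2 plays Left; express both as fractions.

Each player's mixing probability is pinned down by making the *other* player indifferent.
Country 2 indifferent between Left and Center: p·(-4) + (1−p)·(-4) = p·7 + (1−p)·(-5) ⟹ (-4) + 0p = (-5) + 12p ⟹ p = 1/12.
Country 1 indifferent between Top and Middle: q·2 + (1−q)·1 = q·(-1) + (1−q)·9 ⟹ 1 + 1q = 9 + (-10)q ⟹ q = 8/11.

p = 1/12, q = 8/11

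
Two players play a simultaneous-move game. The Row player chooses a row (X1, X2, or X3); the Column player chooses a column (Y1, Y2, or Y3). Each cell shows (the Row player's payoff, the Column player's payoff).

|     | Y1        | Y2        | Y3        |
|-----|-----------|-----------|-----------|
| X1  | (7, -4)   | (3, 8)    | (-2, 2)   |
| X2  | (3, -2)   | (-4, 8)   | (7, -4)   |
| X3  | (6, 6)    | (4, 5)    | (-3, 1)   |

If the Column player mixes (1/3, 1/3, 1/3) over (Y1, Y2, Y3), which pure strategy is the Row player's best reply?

Compute the Row player's expected payoff from each pure strategy against the given mix.
X1: (1/3)·7 + (1/3)·3 + (1/3)·(-2) = 8/3
X2: (1/3)·3 + (1/3)·(-4) + (1/3)·7 = 2
X3: (1/3)·6 + (1/3)·4 + (1/3)·(-3) = 7/3
Highest expected payoff is 8/3, from X1.

X1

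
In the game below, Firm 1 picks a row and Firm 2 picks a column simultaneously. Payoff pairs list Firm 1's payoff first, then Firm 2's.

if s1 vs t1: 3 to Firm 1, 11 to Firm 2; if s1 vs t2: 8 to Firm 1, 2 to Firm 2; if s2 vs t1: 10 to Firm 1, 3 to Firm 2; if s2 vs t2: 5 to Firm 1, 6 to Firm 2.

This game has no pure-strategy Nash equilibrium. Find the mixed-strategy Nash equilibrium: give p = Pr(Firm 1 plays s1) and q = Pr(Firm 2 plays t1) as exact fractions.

In a mixed NE each player is indifferent between their pure strategies, so the opponent's mix sets the indifference.
Firm 2 indifferent between t1 and t2: p·11 + (1−p)·3 = p·2 + (1−p)·6 ⟹ 3 + 8p = 6 + (-4)p ⟹ p = 1/4.
Firm 1 indifferent between s1 and s2: q·3 + (1−q)·8 = q·10 + (1−q)·5 ⟹ 8 + (-5)q = 5 + 5q ⟹ q = 3/10.

p = 1/4, q = 3/10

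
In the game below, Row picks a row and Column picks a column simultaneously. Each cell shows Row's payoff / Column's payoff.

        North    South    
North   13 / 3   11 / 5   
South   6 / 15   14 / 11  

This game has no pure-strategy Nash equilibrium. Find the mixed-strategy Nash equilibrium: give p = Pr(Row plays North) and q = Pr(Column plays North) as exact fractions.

p = 2/3, q = 3/10

In a mixed NE each player is indifferent between their pure strategies, so the opponent's mix sets the indifference.
Column indifferent between North and South: p·3 + (1−p)·15 = p·5 + (1−p)·11 ⟹ 15 + (-12)p = 11 + (-6)p ⟹ p = 2/3.
Row indifferent between North and South: q·13 + (1−q)·11 = q·6 + (1−q)·14 ⟹ 11 + 2q = 14 + (-8)q ⟹ q = 3/10.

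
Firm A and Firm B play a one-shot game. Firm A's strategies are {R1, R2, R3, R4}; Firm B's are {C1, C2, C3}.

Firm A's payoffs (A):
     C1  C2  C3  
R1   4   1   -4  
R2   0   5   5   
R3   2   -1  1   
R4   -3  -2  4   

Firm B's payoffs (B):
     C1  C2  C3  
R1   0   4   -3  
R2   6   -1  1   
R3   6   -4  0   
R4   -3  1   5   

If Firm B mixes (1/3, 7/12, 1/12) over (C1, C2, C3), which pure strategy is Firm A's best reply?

R2

Firm A's best reply maximizes expected payoff against the mix.
R1: (1/3)·4 + (7/12)·1 + (1/12)·(-4) = 19/12
R2: (1/3)·0 + (7/12)·5 + (1/12)·5 = 10/3
R3: (1/3)·2 + (7/12)·(-1) + (1/12)·1 = 1/6
R4: (1/3)·(-3) + (7/12)·(-2) + (1/12)·4 = -11/6
Highest expected payoff is 10/3, from R2.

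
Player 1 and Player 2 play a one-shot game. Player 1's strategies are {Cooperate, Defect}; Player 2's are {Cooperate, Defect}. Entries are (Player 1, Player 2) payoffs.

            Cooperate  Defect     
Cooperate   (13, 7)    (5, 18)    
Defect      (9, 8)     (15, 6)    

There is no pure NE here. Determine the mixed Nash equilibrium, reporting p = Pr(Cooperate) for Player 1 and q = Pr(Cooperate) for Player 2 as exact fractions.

In a mixed NE each player is indifferent between their pure strategies, so the opponent's mix sets the indifference.
Player 2 indifferent between Cooperate and Defect: p·7 + (1−p)·8 = p·18 + (1−p)·6 ⟹ 8 + (-1)p = 6 + 12p ⟹ p = 2/13.
Player 1 indifferent between Cooperate and Defect: q·13 + (1−q)·5 = q·9 + (1−q)·15 ⟹ 5 + 8q = 15 + (-6)q ⟹ q = 5/7.

p = 2/13, q = 5/7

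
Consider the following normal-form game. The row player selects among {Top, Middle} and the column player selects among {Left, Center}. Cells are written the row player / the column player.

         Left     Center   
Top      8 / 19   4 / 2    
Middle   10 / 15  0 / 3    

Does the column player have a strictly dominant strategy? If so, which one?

Left

Check whether one of the column player's strategies beats all alternatives regardless of what the opponent does.
Left strictly dominates: vs Top: 19 > 2; vs Middle: 15 > 3.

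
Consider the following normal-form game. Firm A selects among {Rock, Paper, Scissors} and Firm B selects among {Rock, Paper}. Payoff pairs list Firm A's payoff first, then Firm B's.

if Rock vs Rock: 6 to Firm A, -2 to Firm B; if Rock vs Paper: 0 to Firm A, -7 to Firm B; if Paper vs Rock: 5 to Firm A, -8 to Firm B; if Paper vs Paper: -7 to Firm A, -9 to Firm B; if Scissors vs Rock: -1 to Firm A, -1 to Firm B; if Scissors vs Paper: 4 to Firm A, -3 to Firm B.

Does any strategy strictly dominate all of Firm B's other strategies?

Rock

Check whether one of Firm B's strategies beats all alternatives regardless of what the opponent does.
Rock strictly dominates: vs Rock: -2 > -7; vs Paper: -8 > -9; vs Scissors: -1 > -3.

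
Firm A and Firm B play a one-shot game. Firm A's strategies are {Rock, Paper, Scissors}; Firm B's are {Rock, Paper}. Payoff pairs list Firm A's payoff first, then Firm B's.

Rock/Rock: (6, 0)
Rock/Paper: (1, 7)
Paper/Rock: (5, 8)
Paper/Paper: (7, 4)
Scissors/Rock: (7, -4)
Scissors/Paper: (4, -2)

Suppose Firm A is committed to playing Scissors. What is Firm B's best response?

Paper

With Firm A fixed at Scissors, Firm B's payoffs are: Rock → -4, Paper → -2.
The maximum is -2, achieved by Paper.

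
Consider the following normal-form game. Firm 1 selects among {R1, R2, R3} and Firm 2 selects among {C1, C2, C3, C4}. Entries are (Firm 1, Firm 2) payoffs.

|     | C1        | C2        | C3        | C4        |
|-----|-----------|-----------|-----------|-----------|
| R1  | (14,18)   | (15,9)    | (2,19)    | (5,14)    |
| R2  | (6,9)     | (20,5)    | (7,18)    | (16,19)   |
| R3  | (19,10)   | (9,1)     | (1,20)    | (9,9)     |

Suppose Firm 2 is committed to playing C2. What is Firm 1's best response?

With Firm 2 fixed at C2, Firm 1's payoffs are: R1 → 15, R2 → 20, R3 → 9.
The maximum is 20, achieved by R2.

R2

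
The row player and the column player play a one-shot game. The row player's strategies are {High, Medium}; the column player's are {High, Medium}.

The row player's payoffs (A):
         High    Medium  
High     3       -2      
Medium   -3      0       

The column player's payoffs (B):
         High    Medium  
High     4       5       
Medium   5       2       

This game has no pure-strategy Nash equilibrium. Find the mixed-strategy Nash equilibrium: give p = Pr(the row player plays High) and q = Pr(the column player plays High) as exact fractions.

p = 3/4, q = 1/4

In a mixed NE each player is indifferent between their pure strategies, so the opponent's mix sets the indifference.
The column player indifferent between High and Medium: p·4 + (1−p)·5 = p·5 + (1−p)·2 ⟹ 5 + (-1)p = 2 + 3p ⟹ p = 3/4.
The row player indifferent between High and Medium: q·3 + (1−q)·(-2) = q·(-3) + (1−q)·0 ⟹ (-2) + 5q = 0 + (-3)q ⟹ q = 1/4.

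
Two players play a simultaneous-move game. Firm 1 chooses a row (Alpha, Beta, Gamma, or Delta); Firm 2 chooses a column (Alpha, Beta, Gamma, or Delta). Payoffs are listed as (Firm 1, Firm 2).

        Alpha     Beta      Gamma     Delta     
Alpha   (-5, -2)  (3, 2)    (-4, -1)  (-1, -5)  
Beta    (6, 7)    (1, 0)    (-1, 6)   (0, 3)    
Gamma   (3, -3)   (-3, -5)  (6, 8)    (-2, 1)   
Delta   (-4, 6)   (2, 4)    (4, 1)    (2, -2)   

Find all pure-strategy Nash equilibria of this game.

(Alpha, Beta), (Beta, Alpha), and (Gamma, Gamma)

A profile is a Nash equilibrium when each player is best-responding to the other.
Firm 1's best responses — vs Alpha: Beta (payoff 6); vs Beta: Alpha (payoff 3); vs Gamma: Gamma (payoff 6); vs Delta: Delta (payoff 2).
Firm 2's best responses — vs Alpha: Beta (payoff 2); vs Beta: Alpha (payoff 7); vs Gamma: Gamma (payoff 8); vs Delta: Alpha (payoff 6).
Mutual best responses occur at (Alpha, Beta), (Beta, Alpha), and (Gamma, Gamma); at each, neither player gains by switching.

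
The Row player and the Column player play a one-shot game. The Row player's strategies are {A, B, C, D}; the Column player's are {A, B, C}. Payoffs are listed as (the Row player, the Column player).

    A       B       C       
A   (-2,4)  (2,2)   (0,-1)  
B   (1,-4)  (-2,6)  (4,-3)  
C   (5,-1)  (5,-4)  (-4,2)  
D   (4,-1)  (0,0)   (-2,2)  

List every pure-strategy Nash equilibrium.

No pure-strategy Nash equilibrium

Check mutual best responses: a cell is a NE iff neither player can gain by unilaterally deviating.
The Row player's best responses — vs A: C (payoff 5); vs B: C (payoff 5); vs C: B (payoff 4).
The Column player's best responses — vs A: A (payoff 4); vs B: B (payoff 6); vs C: C (payoff 2); vs D: C (payoff 2).
No cell has both players best-responding. For instance, the Row player's best reply to A is C, but against C the Column player prefers C over A.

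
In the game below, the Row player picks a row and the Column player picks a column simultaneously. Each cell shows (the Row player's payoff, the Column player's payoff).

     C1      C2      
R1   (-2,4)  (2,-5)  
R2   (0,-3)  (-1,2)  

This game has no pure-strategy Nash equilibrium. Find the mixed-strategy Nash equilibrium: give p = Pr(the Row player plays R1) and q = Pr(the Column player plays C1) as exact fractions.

In a mixed NE each player is indifferent between their pure strategies, so the opponent's mix sets the indifference.
The Column player indifferent between C1 and C2: p·4 + (1−p)·(-3) = p·(-5) + (1−p)·2 ⟹ (-3) + 7p = 2 + (-7)p ⟹ p = 5/14.
The Row player indifferent between R1 and R2: q·(-2) + (1−q)·2 = q·0 + (1−q)·(-1) ⟹ 2 + (-4)q = (-1) + 1q ⟹ q = 3/5.

p = 5/14, q = 3/5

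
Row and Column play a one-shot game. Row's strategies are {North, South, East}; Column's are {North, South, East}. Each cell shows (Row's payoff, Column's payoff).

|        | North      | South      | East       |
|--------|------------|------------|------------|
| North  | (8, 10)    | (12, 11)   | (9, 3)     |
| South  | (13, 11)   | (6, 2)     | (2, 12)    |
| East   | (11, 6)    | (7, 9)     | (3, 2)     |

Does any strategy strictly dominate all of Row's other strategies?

No strictly dominant strategy

A strategy is strictly dominant if it gives Row a strictly higher payoff than every other strategy, against every choice by the opponent.
North is not dominant: against North, South gives 13 > 8.
South is not dominant: against South, North gives 12 > 6.
East is not dominant: against North, South gives 13 > 11.
No single strategy is best against every opponent action.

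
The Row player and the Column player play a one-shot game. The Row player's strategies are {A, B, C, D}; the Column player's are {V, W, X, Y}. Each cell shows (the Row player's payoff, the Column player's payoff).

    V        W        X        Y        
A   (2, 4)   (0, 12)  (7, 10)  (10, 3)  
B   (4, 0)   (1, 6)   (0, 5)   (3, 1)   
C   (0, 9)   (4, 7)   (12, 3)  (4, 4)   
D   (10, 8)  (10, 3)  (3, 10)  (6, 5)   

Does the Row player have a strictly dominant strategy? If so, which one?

Check whether one of the Row player's strategies beats all alternatives regardless of what the opponent does.
A is not dominant: against V, B gives 4 > 2.
B is not dominant: against V, D gives 10 > 4.
C is not dominant: against V, A gives 2 > 0.
D is not dominant: against X, A gives 7 > 3.
No single strategy is best against every opponent action.

None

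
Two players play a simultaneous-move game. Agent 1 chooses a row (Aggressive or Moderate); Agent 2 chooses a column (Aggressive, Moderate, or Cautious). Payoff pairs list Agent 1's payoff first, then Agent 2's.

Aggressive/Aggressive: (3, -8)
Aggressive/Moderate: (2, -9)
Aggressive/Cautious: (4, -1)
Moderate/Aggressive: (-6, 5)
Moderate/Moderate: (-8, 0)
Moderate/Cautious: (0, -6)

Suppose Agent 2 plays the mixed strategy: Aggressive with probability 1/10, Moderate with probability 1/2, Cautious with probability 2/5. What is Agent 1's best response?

Agent 1's best reply maximizes expected payoff against the mix.
Aggressive: (1/10)·3 + (1/2)·2 + (2/5)·4 = 29/10
Moderate: (1/10)·(-6) + (1/2)·(-8) + (2/5)·0 = -23/5
Highest expected payoff is 29/10, from Aggressive.

Aggressive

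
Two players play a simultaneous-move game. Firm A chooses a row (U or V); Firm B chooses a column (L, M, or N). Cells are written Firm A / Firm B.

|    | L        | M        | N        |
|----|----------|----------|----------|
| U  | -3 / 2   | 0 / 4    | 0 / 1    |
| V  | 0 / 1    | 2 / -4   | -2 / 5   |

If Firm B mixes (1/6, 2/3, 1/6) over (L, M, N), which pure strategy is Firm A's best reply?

V

Compute Firm A's expected payoff from each pure strategy against the given mix.
U: (1/6)·(-3) + (2/3)·0 + (1/6)·0 = -1/2
V: (1/6)·0 + (2/3)·2 + (1/6)·(-2) = 1
Highest expected payoff is 1, from V.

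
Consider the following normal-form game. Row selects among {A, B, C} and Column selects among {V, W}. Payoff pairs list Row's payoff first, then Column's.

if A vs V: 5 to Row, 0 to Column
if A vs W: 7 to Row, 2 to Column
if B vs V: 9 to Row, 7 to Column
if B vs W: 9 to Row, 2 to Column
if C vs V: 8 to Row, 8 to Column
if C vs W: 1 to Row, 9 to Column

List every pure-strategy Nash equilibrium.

Find each player's best response to every opponent strategy; NE are the intersections.
Row's best responses — vs V: B (payoff 9); vs W: B (payoff 9).
Column's best responses — vs A: W (payoff 2); vs B: V (payoff 7); vs C: W (payoff 9).
The only mutual best response is (B, V); neither player gains by switching there.

(B, V)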